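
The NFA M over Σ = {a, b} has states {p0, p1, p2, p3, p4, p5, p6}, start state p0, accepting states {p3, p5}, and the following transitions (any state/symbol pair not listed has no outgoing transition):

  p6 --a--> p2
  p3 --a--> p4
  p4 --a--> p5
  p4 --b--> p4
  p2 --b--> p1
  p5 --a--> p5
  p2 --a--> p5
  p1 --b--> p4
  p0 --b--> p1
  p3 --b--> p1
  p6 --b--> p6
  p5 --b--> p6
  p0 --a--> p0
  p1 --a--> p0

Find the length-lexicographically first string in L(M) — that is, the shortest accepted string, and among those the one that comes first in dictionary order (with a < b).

A breadth-first search from p0 reaches an accepting state first via the path p0 → p1 → p4 → p5 on input bba.
No string of length < 3 is accepted (BFS exhausts all shorter strings without reaching an accepting state), and bba is the lexicographically least accepting string of length 3.

bba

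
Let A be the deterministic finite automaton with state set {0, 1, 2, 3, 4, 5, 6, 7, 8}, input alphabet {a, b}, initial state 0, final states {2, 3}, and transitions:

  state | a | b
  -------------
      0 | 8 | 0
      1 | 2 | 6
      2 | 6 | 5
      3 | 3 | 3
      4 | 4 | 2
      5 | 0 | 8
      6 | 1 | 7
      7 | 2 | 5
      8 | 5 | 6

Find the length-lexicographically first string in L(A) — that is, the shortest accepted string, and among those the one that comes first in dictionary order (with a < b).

A breadth-first search from 0 reaches an accepting state first via the path 0 → 8 → 6 → 1 → 2 on input abaa.
No string of length < 4 is accepted (BFS exhausts all shorter strings without reaching an accepting state), and abaa is the lexicographically least accepting string of length 4.

abaa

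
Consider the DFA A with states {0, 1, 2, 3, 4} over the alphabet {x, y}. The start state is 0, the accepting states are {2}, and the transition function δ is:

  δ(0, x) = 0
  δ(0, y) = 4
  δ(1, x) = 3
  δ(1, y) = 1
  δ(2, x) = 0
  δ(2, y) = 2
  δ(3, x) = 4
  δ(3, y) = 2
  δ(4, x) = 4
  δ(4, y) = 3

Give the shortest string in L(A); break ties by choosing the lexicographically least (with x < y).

A breadth-first search from 0 reaches an accepting state first via the path 0 → 4 → 3 → 2 on input yyy.
No string of length < 3 is accepted (BFS exhausts all shorter strings without reaching an accepting state), and yyy is the lexicographically least accepting string of length 3.

yyy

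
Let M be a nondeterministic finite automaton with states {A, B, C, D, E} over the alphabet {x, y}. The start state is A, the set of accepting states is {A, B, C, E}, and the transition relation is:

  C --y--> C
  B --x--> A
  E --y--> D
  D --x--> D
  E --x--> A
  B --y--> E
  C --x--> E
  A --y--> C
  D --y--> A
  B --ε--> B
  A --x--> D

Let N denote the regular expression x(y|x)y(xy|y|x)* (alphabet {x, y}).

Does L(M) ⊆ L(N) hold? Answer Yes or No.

No

The empty string ε is in L(M) but not in L(N).
So L(M) ⊄ L(N).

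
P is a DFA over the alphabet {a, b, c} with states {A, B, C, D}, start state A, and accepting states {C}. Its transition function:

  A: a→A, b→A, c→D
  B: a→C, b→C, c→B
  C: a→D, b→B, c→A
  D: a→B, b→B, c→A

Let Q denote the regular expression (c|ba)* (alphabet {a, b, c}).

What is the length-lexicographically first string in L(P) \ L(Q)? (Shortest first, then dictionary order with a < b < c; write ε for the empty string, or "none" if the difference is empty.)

caa

The string caa is accepted by P but not by Q.
No shorter string lies in the difference, and caa is the lexicographically first length-3 string in L(P) \ L(Q).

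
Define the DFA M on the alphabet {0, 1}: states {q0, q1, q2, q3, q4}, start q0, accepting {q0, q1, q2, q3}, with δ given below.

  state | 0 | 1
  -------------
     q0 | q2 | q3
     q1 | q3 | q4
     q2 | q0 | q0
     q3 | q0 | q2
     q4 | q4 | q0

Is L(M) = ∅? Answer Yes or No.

No

The empty string ε is accepted: the run q0 ends in the accepting state q0.
Since at least one string is accepted, L(M) is not empty.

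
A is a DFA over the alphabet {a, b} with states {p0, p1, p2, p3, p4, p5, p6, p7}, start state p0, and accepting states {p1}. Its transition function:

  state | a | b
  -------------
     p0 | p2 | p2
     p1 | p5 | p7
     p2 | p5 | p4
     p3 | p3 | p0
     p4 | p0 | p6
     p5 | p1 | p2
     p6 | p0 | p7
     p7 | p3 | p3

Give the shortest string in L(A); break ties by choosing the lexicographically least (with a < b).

aaa

A breadth-first search from p0 reaches an accepting state first via the path p0 → p2 → p5 → p1 on input aaa.
No string of length < 3 is accepted (BFS exhausts all shorter strings without reaching an accepting state), and aaa is the lexicographically least accepting string of length 3.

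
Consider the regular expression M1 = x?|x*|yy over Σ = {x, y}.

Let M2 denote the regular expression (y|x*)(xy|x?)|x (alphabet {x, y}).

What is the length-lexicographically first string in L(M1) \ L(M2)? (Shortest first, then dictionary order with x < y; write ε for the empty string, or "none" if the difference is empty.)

yy

The string yy is accepted by M1 but not by M2.
No shorter string lies in the difference, and yy is the lexicographically first length-2 string in L(M1) \ L(M2).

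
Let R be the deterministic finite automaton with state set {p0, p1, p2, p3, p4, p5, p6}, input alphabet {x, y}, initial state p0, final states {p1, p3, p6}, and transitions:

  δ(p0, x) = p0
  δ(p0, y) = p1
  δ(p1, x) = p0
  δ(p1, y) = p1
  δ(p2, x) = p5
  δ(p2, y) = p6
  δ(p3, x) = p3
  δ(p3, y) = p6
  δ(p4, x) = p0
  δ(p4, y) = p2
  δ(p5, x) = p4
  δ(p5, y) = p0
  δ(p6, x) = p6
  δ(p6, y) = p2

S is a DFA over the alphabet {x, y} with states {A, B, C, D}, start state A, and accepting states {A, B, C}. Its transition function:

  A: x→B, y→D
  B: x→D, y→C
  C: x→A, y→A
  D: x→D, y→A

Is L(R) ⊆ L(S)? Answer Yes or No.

The string y is in L(R) but not in L(S).
So L(R) ⊄ L(S).

No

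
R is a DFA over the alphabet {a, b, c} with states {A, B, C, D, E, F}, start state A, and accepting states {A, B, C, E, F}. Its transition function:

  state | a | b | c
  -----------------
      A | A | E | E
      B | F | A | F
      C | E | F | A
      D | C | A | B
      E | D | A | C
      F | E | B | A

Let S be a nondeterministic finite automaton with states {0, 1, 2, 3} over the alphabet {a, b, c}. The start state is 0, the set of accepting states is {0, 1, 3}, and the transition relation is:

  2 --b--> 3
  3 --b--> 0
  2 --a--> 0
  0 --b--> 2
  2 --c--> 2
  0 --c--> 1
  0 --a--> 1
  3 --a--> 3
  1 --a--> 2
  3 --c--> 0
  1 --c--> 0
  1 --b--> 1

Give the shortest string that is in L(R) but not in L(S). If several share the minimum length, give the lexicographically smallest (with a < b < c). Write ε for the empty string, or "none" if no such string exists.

b

The string b is accepted by R but not by S.
No shorter string lies in the difference, and b is the lexicographically first length-1 string in L(R) \ L(S).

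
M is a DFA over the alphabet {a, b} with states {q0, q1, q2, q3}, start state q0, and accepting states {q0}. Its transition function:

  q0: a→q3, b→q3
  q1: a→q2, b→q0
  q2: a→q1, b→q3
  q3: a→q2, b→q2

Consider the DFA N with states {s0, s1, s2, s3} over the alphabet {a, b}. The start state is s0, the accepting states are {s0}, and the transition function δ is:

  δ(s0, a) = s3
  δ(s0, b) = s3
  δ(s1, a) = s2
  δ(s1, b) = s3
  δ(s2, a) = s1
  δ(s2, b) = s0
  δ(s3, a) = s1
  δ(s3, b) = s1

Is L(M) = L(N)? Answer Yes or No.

Exploring the product automaton M × N from the start pair (q0, s0), following both machines on each input symbol, reaches 4 state pairs: (q0, s0), (q3, s3), (q2, s1), (q1, s2).
M accepts in {q0} and N accepts in {s0}. In every reachable pair the two components are either both accepting — (q0, s0) — or both non-accepting, so no string is accepted by exactly one of the machines: L(M) \ L(N) and L(N) \ L(M) are both empty.
Hence every string is accepted by M iff it is accepted by N, and the two languages coincide.

Yes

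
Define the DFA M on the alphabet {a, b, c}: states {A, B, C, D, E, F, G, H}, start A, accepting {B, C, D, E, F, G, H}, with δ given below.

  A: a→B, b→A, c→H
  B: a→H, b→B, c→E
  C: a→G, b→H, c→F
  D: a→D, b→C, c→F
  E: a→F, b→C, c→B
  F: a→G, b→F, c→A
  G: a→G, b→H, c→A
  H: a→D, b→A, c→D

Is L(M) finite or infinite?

State A is reachable from the start and can reach an accepting state, and it lies on the cycle A → A.
Traversing that cycle any number of times yields accepted strings of unbounded length, so the language is infinite.

infinite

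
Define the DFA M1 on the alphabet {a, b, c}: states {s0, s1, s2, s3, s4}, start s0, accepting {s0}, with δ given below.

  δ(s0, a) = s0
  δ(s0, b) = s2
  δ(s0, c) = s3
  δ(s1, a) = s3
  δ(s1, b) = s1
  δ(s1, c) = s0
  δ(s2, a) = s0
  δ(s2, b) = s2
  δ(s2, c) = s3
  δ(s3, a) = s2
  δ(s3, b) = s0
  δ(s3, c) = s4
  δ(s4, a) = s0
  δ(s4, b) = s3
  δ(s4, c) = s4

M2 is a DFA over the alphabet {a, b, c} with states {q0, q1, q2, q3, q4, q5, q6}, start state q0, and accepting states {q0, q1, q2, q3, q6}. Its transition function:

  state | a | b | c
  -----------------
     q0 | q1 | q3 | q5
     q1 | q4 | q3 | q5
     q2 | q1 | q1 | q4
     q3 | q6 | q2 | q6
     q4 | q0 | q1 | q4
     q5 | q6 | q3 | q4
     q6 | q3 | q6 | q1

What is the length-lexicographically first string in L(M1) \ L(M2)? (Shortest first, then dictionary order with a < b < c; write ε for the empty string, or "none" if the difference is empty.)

aa

The string aa is accepted by M1 but not by M2.
No shorter string lies in the difference, and aa is the lexicographically first length-2 string in L(M1) \ L(M2).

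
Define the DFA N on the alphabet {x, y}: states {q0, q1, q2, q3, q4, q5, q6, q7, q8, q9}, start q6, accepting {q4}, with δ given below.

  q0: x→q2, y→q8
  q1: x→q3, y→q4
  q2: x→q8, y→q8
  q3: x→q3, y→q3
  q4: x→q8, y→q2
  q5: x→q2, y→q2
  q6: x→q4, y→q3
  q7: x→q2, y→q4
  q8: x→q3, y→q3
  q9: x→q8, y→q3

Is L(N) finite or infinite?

The useful states (reachable from q6 and able to reach an accepting state) are {q4, q6}.
Restricted to these states the transition graph has no cycle, so every accepting path has bounded length and L is finite.

finite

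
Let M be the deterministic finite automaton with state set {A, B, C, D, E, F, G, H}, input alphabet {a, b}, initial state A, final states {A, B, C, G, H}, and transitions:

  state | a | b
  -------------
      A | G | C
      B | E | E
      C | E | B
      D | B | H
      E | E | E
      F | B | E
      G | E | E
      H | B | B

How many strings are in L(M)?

The useful subgraph on states {A, B, C, G} is acyclic, so L(M) is finite; the longest accepting path visits 3 useful states, giving maximum string length 2.
Counting accepting paths from A by length: 1 of length 0, 2 of length 1, 1 of length 2. Total 4.

4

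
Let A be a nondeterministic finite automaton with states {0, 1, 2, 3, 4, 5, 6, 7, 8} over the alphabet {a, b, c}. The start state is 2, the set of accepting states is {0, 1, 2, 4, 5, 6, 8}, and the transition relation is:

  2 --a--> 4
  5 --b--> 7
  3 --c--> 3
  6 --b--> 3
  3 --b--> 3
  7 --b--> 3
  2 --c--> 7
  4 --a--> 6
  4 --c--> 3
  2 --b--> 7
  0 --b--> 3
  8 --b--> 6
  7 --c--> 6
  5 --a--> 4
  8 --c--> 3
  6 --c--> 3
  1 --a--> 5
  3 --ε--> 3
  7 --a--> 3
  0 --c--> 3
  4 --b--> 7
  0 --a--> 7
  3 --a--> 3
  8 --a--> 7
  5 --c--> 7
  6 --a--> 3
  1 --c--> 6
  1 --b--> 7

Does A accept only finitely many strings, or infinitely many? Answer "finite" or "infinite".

finite

The useful states (reachable from 2 and able to reach an accepting state) are {2, 4, 6, 7}.
Restricted to these states the transition graph has no cycle, so every accepting path has bounded length and L is finite.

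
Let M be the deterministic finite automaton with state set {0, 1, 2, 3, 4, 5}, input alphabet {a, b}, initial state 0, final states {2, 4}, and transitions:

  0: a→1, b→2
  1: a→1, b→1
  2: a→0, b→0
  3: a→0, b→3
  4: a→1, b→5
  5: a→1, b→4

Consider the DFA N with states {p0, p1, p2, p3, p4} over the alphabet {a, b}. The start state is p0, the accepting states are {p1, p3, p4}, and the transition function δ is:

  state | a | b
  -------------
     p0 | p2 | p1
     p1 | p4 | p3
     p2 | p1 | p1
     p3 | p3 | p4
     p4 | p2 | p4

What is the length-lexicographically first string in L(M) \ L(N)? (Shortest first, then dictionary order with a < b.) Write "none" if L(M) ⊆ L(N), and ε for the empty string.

none

Exploring the product automaton M × N from the start pair (0, p0), following both machines on each input symbol, reaches 10 state pairs: (0, p0), (1, p2), (2, p1), (1, p1), (0, p4), (0, p3), (1, p4), (1, p3), (2, p4), (0, p2).
M accepts in {2, 4} and N accepts in {p1, p3, p4}. The reachable pairs whose M-component is accepting are (2, p1), (2, p4); in each of them the N-component is accepting too, so the product for L(M) \ L(N) (M-component accepting, N-component rejecting) has no reachable accepting pair and the difference is empty.
So every string accepted by M is also accepted by N: L(M) \ L(N) = ∅ and there is no such string.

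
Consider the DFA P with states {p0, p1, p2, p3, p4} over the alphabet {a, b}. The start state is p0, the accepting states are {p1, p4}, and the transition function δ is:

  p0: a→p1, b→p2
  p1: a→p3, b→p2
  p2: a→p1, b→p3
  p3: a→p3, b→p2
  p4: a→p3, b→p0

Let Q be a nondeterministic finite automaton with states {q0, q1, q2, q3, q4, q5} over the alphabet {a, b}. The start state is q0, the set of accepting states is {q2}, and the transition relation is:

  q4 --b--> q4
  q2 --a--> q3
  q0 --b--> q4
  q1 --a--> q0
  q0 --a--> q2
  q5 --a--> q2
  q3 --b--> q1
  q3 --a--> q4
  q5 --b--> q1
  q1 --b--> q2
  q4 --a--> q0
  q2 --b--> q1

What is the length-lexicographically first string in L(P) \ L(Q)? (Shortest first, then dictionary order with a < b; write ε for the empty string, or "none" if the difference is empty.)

The string ba is accepted by P but not by Q.
No shorter string lies in the difference, and ba is the lexicographically first length-2 string in L(P) \ L(Q).

ba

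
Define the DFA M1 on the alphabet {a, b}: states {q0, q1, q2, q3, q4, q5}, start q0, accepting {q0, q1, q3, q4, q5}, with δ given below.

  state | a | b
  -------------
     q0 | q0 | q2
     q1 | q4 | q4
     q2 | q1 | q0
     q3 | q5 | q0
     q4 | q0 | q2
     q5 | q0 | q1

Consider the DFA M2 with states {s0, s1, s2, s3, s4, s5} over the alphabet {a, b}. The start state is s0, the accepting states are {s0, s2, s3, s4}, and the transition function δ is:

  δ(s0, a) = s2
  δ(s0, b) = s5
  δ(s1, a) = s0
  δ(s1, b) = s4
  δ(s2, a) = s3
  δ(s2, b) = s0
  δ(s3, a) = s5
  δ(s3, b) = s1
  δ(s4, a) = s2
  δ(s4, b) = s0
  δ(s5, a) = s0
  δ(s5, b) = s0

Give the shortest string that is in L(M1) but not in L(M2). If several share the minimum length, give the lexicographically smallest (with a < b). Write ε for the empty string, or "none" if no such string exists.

aaa

The string aaa is accepted by M1 but not by M2.
No shorter string lies in the difference, and aaa is the lexicographically first length-3 string in L(M1) \ L(M2).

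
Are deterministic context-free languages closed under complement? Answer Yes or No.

A deterministic PDA can be normalised so that it always reads its entire input (no blocking, no infinite ε-loops) and records in its finite control whether it has passed through an accepting state since the last input symbol was consumed; inverting that end-of-input verdict yields a DPDA for the complement.
So the deterministic context-free languages are closed under complement.

Yes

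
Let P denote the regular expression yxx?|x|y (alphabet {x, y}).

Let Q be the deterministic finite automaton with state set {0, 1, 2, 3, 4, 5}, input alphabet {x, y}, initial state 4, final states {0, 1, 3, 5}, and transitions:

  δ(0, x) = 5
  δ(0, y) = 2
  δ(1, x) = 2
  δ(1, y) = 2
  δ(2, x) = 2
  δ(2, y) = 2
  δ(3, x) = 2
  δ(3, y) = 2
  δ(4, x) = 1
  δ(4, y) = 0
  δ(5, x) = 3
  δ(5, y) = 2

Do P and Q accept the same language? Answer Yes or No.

Yes

Converting the expression P to a DFA (subset construction, then merging equivalent states) gives the minimal DFA with states {p0, p1, p2, p3, p4}, start state p0, accepting states {p1, p2, p4} and transitions p0: x→p1, y→p2; p1: x→p3, y→p3; p2: x→p4, y→p3; p3: x→p3, y→p3; p4: x→p1, y→p3.
Exploring the product automaton P × Q from the start pair (p0, 4), following both machines on each input symbol, reaches 6 state pairs: (p0, 4), (p1, 1), (p2, 0), (p3, 2), (p4, 5), (p1, 3).
P accepts in {p1, p2, p4} and Q accepts in {0, 1, 3, 5}. In every reachable pair the two components are either both accepting — (p1, 1), (p2, 0), (p4, 5), (p1, 3) — or both non-accepting, so no string is accepted by exactly one of the machines: L(P) \ L(Q) and L(Q) \ L(P) are both empty.
Hence every string is accepted by P iff it is accepted by Q, and the two languages coincide.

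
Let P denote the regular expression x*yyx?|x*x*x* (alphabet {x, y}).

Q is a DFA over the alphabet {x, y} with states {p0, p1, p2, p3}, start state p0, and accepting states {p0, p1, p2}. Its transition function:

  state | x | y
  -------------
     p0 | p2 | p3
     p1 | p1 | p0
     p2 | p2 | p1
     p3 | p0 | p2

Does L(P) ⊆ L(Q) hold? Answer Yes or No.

Yes

Converting the expression P to a DFA (subset construction, then merging equivalent states) gives the minimal DFA with states {r0, r1, r2, r3, r4}, start state r0, accepting states {r0, r3, r4} and transitions r0: x→r0, y→r1; r1: x→r2, y→r3; r2: x→r2, y→r2; r3: x→r4, y→r2; r4: x→r2, y→r2.
Exploring the product automaton P × Q from the start pair (r0, p0), following both machines on each input symbol, reaches 11 state pairs: (r0, p0), (r0, p2), (r1, p3), (r1, p1), (r2, p0), (r3, p2), (r2, p1), (r3, p0), (r2, p2), (r2, p3), (r4, p2).
P accepts in {r0, r3, r4} and Q accepts in {p0, p1, p2}. The reachable pairs whose P-component is accepting are (r0, p0), (r0, p2), (r3, p2), (r3, p0), (r4, p2); in each of them the Q-component is accepting too, so the product for L(P) \ L(Q) (P-component accepting, Q-component rejecting) has no reachable accepting pair and the difference is empty.
Hence every string in L(P) is also in L(Q).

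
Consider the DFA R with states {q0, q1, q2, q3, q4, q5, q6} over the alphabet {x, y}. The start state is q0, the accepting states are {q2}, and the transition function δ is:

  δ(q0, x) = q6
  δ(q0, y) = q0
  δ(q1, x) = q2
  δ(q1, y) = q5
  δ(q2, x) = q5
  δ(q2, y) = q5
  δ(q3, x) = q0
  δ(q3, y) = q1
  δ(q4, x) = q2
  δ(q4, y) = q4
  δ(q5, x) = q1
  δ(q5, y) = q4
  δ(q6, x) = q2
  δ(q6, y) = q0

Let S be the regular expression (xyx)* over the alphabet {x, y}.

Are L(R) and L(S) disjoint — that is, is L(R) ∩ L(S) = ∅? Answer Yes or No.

Yes

Converting the expression S to a DFA (subset construction, then merging equivalent states) gives the minimal DFA with states {s0, s1, s2, s3}, start state s0, accepting states {s0} and transitions s0: x→s1, y→s2; s1: x→s2, y→s3; s2: x→s2, y→s2; s3: x→s0, y→s2.
Exploring the product automaton R × S from the start pair (q0, s0), following both machines on each input symbol, reaches 13 state pairs: (q0, s0), (q6, s1), (q0, s2), (q2, s2), (q0, s3), (q6, s2), (q5, s2), (q6, s0), (q1, s2), (q4, s2), (q2, s1), (q5, s3), (q1, s0).
R accepts in {q2} and S accepts in {s0}; no reachable pair has both components accepting, so no string drives both machines to acceptance simultaneously and L(R) ∩ L(S) = ∅.
So no string is accepted by both, and the intersection is empty.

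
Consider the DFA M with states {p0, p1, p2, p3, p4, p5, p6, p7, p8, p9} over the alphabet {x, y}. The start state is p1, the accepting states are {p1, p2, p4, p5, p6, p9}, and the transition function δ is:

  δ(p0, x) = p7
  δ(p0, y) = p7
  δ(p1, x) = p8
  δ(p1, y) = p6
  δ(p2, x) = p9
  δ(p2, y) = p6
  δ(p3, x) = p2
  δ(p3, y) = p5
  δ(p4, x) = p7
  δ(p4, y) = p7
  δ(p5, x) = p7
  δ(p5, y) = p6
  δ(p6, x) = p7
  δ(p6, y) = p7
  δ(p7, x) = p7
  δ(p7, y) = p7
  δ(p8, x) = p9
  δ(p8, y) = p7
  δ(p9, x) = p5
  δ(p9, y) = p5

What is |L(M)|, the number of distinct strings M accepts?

The useful subgraph on states {p1, p5, p6, p8, p9} is acyclic, so L(M) is finite; the longest accepting path visits 5 useful states, giving maximum string length 4.
Counting accepting paths from p1 by length: 1 of length 0, 1 of length 1, 1 of length 2, 2 of length 3, 2 of length 4. Total 7.

7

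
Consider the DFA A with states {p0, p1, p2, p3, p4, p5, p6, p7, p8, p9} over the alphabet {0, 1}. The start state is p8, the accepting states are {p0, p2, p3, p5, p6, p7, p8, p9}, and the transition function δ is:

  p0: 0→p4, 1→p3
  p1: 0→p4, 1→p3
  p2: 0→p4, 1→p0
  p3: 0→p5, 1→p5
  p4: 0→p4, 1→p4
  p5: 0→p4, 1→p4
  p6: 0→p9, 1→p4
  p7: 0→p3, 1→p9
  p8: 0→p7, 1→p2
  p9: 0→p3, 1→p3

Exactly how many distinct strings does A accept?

The useful subgraph on states {p0, p2, p3, p5, p7, p8, p9} is acyclic, so L(A) is finite; the longest accepting path visits 5 useful states, giving maximum string length 4.
Counting accepting paths from p8 by length: 1 of length 0, 2 of length 1, 3 of length 2, 5 of length 3, 6 of length 4. Total 17.

17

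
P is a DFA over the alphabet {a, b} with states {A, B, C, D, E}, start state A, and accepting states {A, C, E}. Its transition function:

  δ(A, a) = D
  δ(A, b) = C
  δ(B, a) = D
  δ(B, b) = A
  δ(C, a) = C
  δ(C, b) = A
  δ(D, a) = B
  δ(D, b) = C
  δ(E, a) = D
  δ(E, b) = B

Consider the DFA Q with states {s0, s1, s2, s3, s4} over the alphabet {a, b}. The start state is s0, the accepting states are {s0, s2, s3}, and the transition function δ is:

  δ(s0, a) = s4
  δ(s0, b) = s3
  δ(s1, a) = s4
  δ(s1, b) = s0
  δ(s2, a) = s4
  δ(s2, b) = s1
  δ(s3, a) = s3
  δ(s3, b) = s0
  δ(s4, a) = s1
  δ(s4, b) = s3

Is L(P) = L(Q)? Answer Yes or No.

Yes

Exploring the product automaton P × Q from the start pair (A, s0), following both machines on each input symbol, reaches 4 state pairs: (A, s0), (D, s4), (C, s3), (B, s1).
P accepts in {A, C, E} and Q accepts in {s0, s2, s3}. In every reachable pair the two components are either both accepting — (A, s0), (C, s3) — or both non-accepting, so no string is accepted by exactly one of the machines: L(P) \ L(Q) and L(Q) \ L(P) are both empty.
Hence every string is accepted by P iff it is accepted by Q, and the two languages coincide.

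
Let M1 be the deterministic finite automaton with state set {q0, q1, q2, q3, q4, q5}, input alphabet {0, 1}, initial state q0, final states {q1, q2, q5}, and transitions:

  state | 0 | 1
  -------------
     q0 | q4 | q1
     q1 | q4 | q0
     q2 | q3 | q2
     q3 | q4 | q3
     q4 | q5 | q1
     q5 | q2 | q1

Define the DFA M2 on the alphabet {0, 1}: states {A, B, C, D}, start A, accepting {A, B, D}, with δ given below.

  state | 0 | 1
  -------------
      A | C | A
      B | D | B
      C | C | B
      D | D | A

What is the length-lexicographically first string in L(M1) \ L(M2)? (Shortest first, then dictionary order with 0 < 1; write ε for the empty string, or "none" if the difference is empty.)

00

The string 00 is accepted by M1 but not by M2.
No shorter string lies in the difference, and 00 is the lexicographically first length-2 string in L(M1) \ L(M2).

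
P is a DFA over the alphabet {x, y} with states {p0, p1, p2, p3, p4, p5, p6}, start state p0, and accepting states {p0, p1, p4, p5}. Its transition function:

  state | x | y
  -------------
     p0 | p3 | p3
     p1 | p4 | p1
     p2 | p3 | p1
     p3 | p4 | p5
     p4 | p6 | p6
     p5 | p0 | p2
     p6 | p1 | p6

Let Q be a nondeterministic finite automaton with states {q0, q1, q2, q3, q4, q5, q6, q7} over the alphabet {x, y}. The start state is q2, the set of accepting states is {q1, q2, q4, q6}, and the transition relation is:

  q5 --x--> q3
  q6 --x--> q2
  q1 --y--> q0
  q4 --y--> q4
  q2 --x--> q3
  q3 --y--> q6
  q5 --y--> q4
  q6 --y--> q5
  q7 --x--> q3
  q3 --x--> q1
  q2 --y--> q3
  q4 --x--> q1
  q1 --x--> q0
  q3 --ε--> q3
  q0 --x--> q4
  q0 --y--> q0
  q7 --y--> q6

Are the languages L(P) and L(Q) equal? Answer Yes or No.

Exploring the product automaton P × Q from the start pair (p0, q2), following both machines on each input symbol, reaches 7 state pairs: (p0, q2), (p3, q3), (p4, q1), (p5, q6), (p6, q0), (p2, q5), (p1, q4).
P accepts in {p0, p1, p4, p5} and Q accepts in {q1, q2, q4, q6}. In every reachable pair the two components are either both accepting — (p0, q2), (p4, q1), (p5, q6), (p1, q4) — or both non-accepting, so no string is accepted by exactly one of the machines: L(P) \ L(Q) and L(Q) \ L(P) are both empty.
Hence every string is accepted by P iff it is accepted by Q, and the two languages coincide.

Yes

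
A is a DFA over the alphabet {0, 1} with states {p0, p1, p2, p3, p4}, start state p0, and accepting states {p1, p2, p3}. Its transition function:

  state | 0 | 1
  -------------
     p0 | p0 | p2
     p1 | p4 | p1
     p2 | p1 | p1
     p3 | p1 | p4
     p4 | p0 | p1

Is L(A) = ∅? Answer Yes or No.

No

The string 1 is accepted: the run p0 → p2 ends in the accepting state p2.
Since at least one string is accepted, L(A) is not empty.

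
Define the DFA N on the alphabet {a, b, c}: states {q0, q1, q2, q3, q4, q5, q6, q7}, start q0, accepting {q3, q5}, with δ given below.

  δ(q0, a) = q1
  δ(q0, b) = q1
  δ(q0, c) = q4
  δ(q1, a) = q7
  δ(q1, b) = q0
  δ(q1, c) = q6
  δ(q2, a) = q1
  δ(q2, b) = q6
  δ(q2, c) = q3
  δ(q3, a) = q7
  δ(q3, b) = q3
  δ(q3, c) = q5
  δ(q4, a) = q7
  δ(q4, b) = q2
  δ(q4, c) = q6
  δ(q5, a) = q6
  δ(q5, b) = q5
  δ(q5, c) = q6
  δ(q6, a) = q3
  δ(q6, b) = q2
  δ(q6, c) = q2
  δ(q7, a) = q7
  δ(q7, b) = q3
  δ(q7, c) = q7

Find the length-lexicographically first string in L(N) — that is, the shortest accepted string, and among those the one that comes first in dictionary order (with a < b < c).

A breadth-first search from q0 reaches an accepting state first via the path q0 → q1 → q7 → q3 on input aab.
No string of length < 3 is accepted (BFS exhausts all shorter strings without reaching an accepting state), and aab is the lexicographically least accepting string of length 3.

aab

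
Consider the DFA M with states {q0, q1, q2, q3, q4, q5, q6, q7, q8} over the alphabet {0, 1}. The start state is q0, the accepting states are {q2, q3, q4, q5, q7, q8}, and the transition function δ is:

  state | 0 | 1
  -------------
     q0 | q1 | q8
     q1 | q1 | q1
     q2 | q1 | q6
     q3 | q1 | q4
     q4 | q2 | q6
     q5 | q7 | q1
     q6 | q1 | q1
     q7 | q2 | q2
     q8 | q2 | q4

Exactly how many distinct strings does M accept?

4

The useful subgraph on states {q0, q2, q4, q8} is acyclic, so L(M) is finite; the longest accepting path visits 4 useful states, giving maximum string length 3.
Counting accepting paths from q0 by length: 1 of length 1, 2 of length 2, 1 of length 3. Total 4.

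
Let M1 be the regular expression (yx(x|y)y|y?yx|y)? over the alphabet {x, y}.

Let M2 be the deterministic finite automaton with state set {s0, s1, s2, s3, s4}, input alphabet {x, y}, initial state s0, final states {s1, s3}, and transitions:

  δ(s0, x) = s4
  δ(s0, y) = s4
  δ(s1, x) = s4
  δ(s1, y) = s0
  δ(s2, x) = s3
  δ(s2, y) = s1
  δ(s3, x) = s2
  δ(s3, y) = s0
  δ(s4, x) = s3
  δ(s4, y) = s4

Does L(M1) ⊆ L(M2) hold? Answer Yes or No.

The empty string ε is in L(M1) but not in L(M2).
So L(M1) ⊄ L(M2).

No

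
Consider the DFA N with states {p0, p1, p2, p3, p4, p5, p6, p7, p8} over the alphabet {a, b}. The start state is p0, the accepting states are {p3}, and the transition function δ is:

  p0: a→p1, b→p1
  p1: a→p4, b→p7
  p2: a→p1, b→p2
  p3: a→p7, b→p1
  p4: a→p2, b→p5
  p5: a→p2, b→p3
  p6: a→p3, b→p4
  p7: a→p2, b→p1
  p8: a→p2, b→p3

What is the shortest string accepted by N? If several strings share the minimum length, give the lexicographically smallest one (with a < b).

A breadth-first search from p0 reaches an accepting state first via the path p0 → p1 → p4 → p5 → p3 on input aabb.
No string of length < 4 is accepted (BFS exhausts all shorter strings without reaching an accepting state), and aabb is the lexicographically least accepting string of length 4.

aabb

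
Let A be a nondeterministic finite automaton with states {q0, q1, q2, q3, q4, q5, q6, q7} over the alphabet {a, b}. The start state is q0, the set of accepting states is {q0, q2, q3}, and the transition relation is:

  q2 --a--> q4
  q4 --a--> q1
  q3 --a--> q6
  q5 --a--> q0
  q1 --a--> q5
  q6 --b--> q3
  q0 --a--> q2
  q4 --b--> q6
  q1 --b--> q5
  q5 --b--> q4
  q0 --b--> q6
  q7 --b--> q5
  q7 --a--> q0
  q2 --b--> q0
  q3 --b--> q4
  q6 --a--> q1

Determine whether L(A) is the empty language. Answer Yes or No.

No

The empty string ε is accepted: the run q0 ends in the accepting state q0.
Since at least one string is accepted, L(A) is not empty.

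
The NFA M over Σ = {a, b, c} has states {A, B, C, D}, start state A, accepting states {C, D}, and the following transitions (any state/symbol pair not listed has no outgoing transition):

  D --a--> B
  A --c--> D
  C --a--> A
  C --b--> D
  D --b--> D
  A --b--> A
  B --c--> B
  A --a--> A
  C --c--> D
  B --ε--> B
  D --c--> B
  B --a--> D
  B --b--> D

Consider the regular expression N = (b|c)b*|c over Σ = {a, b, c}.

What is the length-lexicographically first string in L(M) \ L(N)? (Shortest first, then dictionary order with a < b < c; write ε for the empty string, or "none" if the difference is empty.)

ac

The string ac is accepted by M but not by N.
No shorter string lies in the difference, and ac is the lexicographically first length-2 string in L(M) \ L(N).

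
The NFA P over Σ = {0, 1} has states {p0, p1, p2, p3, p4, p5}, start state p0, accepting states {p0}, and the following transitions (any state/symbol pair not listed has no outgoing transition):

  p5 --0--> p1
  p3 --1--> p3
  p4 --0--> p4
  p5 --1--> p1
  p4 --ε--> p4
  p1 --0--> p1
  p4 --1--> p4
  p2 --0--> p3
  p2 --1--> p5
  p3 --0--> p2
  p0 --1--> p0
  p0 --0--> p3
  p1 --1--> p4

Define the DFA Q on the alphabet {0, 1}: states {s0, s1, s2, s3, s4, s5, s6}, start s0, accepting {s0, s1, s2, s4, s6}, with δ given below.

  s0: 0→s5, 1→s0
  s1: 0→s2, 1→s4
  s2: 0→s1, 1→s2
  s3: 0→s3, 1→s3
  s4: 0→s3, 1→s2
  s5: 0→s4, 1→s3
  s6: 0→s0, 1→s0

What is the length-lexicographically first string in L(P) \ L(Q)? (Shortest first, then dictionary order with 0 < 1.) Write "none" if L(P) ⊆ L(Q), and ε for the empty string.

none

Exploring the product automaton P × Q from the start pair (p0, s0), following both machines on each input symbol, reaches 14 state pairs: (p0, s0), (p3, s5), (p2, s4), (p3, s3), (p5, s2), (p2, s3), (p1, s1), (p1, s2), (p5, s3), (p4, s4), (p4, s2), (p1, s3), (p4, s3), (p4, s1).
P accepts in {p0} and Q accepts in {s0, s1, s2, s4, s6}. The reachable pairs whose P-component is accepting are (p0, s0); in each of them the Q-component is accepting too, so the product for L(P) \ L(Q) (P-component accepting, Q-component rejecting) has no reachable accepting pair and the difference is empty.
So every string accepted by P is also accepted by Q: L(P) \ L(Q) = ∅ and there is no such string.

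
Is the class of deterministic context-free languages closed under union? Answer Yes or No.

{aⁿbⁿ : n≥0} and {aⁿb²ⁿ : n≥0} are each accepted by a deterministic PDA (push the a's; pop one per b, respectively one per two b's), but their union U is not. Suppose a DPDA M accepted U. Being deterministic, M has a single run on aⁿb²ⁿ, and since aⁿbⁿ ∈ U that run passes through an accepting configuration right after consuming the prefix aⁿbⁿ and then goes on to accept again after n more b's. Build an ordinary (nondeterministic) PDA M′ that simulates M on a's and b's and, at any moment when M is in an accepting state, may switch to a second mode in which it reads only c's, feeding each c to M as a b; M′ accepts when M does. Then M′ accepts aⁱbʲcᵏ (k≥1) exactly when both aⁱbʲ ∈ U and aⁱbʲ⁺ᵏ ∈ U, and checking the four cases (i=j or j=2i, combined with j+k=i or j+k=2i) leaves only i=j=k: so L(M′) ∩ a*b*c⁺ = {aⁿbⁿcⁿ : n≥1} would be context-free, which it is not (pumping lemma) — contradiction. (The union is an unambiguous CFL; it is determinism, not unambiguity, that fails.)

No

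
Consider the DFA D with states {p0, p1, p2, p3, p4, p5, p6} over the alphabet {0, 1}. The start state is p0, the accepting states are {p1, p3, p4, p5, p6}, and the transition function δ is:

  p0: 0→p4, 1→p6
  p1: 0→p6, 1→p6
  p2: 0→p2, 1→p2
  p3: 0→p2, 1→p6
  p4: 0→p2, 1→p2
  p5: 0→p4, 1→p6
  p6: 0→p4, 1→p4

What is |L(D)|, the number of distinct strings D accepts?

The useful subgraph on states {p0, p4, p6} is acyclic, so L(D) is finite; the longest accepting path visits 3 useful states, giving maximum string length 2.
Counting accepting paths from p0 by length: 2 of length 1, 2 of length 2. Total 4.

4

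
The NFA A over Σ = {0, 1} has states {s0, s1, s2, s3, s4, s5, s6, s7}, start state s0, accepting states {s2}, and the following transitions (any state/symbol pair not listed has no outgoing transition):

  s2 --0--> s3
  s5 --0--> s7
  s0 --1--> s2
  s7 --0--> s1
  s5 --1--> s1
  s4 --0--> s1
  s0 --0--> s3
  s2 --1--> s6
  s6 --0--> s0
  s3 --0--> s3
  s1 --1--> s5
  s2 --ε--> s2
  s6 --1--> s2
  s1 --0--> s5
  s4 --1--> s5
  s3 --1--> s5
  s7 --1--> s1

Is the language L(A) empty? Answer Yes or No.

No

The string 1 is accepted: the run s0 → s2 ends in the accepting state s2.
Since at least one string is accepted, L(A) is not empty.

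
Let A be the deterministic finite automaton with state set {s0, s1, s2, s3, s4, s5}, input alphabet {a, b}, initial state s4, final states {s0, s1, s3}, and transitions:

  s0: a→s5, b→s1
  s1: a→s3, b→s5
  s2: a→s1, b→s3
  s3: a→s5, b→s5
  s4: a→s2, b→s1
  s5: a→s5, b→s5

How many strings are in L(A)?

5

The useful subgraph on states {s1, s2, s3, s4} is acyclic, so L(A) is finite; the longest accepting path visits 4 useful states, giving maximum string length 3.
Counting accepting paths from s4 by length: 1 of length 1, 3 of length 2, 1 of length 3. Total 5.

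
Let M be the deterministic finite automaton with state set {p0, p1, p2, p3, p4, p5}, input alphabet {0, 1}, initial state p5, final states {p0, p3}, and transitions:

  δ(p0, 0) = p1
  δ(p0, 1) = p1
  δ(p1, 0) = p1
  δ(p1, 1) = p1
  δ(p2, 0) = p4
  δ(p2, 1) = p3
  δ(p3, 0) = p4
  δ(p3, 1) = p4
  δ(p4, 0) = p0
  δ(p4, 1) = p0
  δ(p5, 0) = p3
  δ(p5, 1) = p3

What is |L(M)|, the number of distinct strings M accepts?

The useful subgraph on states {p0, p3, p4, p5} is acyclic, so L(M) is finite; the longest accepting path visits 4 useful states, giving maximum string length 3.
Counting accepting paths from p5 by length: 2 of length 1, 8 of length 3. Total 10.

10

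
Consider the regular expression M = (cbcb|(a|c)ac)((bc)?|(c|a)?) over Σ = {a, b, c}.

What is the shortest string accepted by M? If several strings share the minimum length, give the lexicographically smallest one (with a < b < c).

By inspection of the expression, no string of length less than 3 matches, and aac is the lexicographically first match of length 3.

aac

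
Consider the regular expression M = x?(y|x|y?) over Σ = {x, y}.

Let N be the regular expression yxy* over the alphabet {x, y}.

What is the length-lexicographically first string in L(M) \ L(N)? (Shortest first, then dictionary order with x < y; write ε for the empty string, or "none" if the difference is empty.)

The empty string ε is accepted by M but not by N.
Since ε is the unique shortest string, it is the required witness.

ε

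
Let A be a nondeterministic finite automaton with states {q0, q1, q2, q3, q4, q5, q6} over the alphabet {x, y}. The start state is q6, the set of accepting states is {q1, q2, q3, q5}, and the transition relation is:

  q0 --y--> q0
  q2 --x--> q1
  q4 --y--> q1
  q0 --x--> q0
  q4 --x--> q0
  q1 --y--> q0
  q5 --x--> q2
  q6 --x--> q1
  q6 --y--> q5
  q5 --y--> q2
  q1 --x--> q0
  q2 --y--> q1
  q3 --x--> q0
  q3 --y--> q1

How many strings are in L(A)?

8

The useful subgraph on states {q1, q2, q5, q6} is acyclic, so L(A) is finite; the longest accepting path visits 4 useful states, giving maximum string length 3.
Counting accepting paths from q6 by length: 2 of length 1, 2 of length 2, 4 of length 3. Total 8.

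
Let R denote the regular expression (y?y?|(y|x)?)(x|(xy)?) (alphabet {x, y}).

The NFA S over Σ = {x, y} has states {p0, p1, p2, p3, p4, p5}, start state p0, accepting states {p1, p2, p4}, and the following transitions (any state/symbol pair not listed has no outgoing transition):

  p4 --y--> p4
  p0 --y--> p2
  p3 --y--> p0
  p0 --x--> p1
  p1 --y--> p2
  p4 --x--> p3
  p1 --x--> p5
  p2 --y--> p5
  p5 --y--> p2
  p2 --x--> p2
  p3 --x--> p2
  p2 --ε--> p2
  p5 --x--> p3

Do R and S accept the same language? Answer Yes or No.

The empty string ε is accepted by R but rejected by S.
So L(R) ≠ L(S).

No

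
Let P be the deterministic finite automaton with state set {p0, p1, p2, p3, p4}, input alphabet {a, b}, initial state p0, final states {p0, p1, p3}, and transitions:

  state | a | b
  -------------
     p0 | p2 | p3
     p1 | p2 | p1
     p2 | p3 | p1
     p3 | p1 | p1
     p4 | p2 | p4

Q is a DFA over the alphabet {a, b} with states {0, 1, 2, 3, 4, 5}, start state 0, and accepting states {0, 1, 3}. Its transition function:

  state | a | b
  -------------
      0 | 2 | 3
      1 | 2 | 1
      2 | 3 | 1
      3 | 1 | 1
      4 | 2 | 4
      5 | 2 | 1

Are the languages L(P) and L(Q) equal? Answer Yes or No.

Exploring the product automaton P × Q from the start pair (p0, 0), following both machines on each input symbol, reaches 4 state pairs: (p0, 0), (p2, 2), (p3, 3), (p1, 1).
P accepts in {p0, p1, p3} and Q accepts in {0, 1, 3}. In every reachable pair the two components are either both accepting — (p0, 0), (p3, 3), (p1, 1) — or both non-accepting, so no string is accepted by exactly one of the machines: L(P) \ L(Q) and L(Q) \ L(P) are both empty.
Hence every string is accepted by P iff it is accepted by Q, and the two languages coincide.

Yes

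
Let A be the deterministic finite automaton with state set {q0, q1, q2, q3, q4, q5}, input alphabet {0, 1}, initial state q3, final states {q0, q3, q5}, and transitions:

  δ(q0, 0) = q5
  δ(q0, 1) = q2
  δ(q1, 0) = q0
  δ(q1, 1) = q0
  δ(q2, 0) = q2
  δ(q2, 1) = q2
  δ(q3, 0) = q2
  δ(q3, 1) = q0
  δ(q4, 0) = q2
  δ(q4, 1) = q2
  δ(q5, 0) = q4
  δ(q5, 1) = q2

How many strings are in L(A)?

The useful subgraph on states {q0, q3, q5} is acyclic, so L(A) is finite; the longest accepting path visits 3 useful states, giving maximum string length 2.
Counting accepting paths from q3 by length: 1 of length 0, 1 of length 1, 1 of length 2. Total 3.

3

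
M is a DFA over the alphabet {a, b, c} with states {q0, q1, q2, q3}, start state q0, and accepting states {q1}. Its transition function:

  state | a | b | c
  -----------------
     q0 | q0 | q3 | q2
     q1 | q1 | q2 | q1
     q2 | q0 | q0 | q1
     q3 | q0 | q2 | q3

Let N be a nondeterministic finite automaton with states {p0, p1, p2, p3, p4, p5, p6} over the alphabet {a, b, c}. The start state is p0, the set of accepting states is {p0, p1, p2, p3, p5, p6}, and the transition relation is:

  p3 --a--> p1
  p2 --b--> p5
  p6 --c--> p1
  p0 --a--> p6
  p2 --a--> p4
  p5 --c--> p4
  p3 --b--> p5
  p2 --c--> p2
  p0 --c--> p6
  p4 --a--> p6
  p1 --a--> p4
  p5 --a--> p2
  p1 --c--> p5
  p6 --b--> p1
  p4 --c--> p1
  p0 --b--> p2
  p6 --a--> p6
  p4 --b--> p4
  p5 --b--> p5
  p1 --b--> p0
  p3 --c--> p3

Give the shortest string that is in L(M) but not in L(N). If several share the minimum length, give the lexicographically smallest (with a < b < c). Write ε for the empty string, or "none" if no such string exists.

The string bbc is accepted by M but not by N.
No shorter string lies in the difference, and bbc is the lexicographically first length-3 string in L(M) \ L(N).

bbc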